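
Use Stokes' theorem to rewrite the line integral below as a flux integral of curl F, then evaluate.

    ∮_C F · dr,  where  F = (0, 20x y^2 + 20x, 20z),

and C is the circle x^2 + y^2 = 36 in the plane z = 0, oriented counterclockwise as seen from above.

Let S be the flat disk x^2 + y^2 ≤ 36 in the plane z = 0, with upward unit normal n̂ = ẑ. By Stokes' theorem,

    ∮_C F · dr = ∬_S (∇ × F) · n̂ dS = ∬_D (curl F)_z dA,

where D is the disk x^2 + y^2 ≤ 36.

Compute the curl of F = (0, 20x y^2 + 20x, 20z):
    (∇ × F)_x = ∂F_z/∂y - ∂F_y/∂z = 0,
    (∇ × F)_y = ∂F_x/∂z - ∂F_z/∂x = 0,
    (∇ × F)_z = ∂F_y/∂x - ∂F_x/∂y = 20y^2 + 20.

On z = 0, (curl F)_z = 20y^2 + 20.

Convert to polar (x = r cos θ, y = r sin θ, dA = r dr dθ); the integrand becomes 20r^2sin(θ)^2 + 20, so

    ∬_D (curl F)_z dA = ∫_0^{2π} ∫_0^{6} (20r^2sin(θ)^2 + 20) · r dr dθ.

Inner (r from 0 to 6): 6480sin(θ)^2 + 360.
Outer (θ from 0 to 2π): 7200π.

Therefore ∮_C F · dr = 7200π.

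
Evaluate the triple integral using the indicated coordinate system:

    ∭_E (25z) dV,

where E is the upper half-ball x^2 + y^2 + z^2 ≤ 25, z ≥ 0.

In spherical coordinates, x = ρ sin(φ) cos(θ), y = ρ sin(φ) sin(θ), z = ρ cos(φ), and dV = ρ^2 sin(φ) dρ dφ dθ.

The integrand becomes 25ρ cos(φ), so

    ∭_E (25z) dV = ∫_{0}^{2π} ∫_{0}^{π/2} ∫_{0}^{5} (25ρ cos(φ)) · ρ^2 sin(φ) dρ dφ dθ.

Inner (ρ): 15625sin(2φ)/8.
Middle (φ): 15625/8.
Outer (θ): 15625π/4.

Therefore the triple integral equals 15625π/4.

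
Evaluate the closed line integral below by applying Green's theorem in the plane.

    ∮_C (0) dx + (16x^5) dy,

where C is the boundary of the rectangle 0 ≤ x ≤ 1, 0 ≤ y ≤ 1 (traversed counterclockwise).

Green's theorem converts the closed line integral into a double integral over the enclosed region D:

    ∮_C P dx + Q dy = ∬_D (∂Q/∂x - ∂P/∂y) dA.

Here P = 0, Q = 16x^5, so

    ∂Q/∂x = 80x^4,    ∂P/∂y = 0,
    ∂Q/∂x - ∂P/∂y = 80x^4.

D is the region 0 ≤ x ≤ 1, 0 ≤ y ≤ 1. Evaluating the double integral:

    ∬_D (80x^4) dA = ∫_0^{1} ∫_0^{1} (80x^4) dy dx.

Inner (y from 0 to 1): 80x^4.
Outer (x from 0 to 1): 16.

Therefore ∮_C P dx + Q dy = 16.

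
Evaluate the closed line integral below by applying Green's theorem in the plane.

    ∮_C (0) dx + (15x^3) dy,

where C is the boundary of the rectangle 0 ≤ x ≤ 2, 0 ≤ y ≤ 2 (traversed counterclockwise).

Green's theorem converts the closed line integral into a double integral over the enclosed region D:

    ∮_C P dx + Q dy = ∬_D (∂Q/∂x - ∂P/∂y) dA.

Here P = 0, Q = 15x^3, so

    ∂Q/∂x = 45x^2,    ∂P/∂y = 0,
    ∂Q/∂x - ∂P/∂y = 45x^2.

D is the region 0 ≤ x ≤ 2, 0 ≤ y ≤ 2. Evaluating the double integral:

    ∬_D (45x^2) dA = ∫_0^{2} ∫_0^{2} (45x^2) dy dx.

Inner (y from 0 to 2): 90x^2.
Outer (x from 0 to 2): 240.

Therefore ∮_C P dx + Q dy = 240.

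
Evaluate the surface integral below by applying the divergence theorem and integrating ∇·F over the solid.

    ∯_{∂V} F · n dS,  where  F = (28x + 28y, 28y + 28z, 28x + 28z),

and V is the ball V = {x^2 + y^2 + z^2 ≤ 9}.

By the divergence theorem,

    ∯_{∂V} F · n dS = ∭_V (∇ · F) dV.

Compute the divergence:
    ∇ · F = ∂F_x/∂x + ∂F_y/∂y + ∂F_z/∂z = 28 + 28 + 28 = 84.

In spherical coordinates, x = ρ sin(φ) cos(θ), y = ρ sin(φ) sin(θ), z = ρ cos(φ), dV = ρ^2 sin(φ) dρ dφ dθ, with 0 ≤ ρ ≤ 3, 0 ≤ φ ≤ π, 0 ≤ θ ≤ 2π.

The integrand, after substitution and multiplying by the volume element, becomes (84) · ρ^2 sin(φ), so

    ∭_V (∇·F) dV = ∫_0^{2π} ∫_0^{π} ∫_0^{3} (84) · ρ^2 sin(φ) dρ dφ dθ.

Inner (ρ from 0 to 3): 756sin(φ).
Middle (φ from 0 to π): 1512.
Outer (θ from 0 to 2π): 3024π.

Therefore ∯_{∂V} F · n dS = 3024π.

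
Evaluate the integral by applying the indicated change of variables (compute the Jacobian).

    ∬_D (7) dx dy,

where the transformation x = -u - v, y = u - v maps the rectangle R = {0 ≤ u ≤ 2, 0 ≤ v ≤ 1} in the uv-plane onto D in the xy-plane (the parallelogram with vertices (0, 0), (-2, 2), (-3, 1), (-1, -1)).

Compute the Jacobian determinant of (x, y) with respect to (u, v):

    ∂(x,y)/∂(u,v) = | -1  -1 | = (-1)(-1) - (-1)(1) = 2.
                   | 1  -1 |

Its absolute value is |J| = 2 (the area scaling factor).

Substituting x = -u - v, y = u - v into the integrand,

    7 → 7,

so the integral becomes

    ∬_R (7) · |J| du dv = ∫_0^2 ∫_0^1 (14) dv du.

Inner (v): 14.
Outer (u): 28.

Therefore ∬_D (7) dx dy = 28.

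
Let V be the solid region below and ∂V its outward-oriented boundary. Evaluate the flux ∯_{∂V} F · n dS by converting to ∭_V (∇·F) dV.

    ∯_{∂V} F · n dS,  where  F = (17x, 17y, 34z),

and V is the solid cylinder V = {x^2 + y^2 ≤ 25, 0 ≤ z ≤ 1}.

By the divergence theorem,

    ∯_{∂V} F · n dS = ∭_V (∇ · F) dV.

Compute the divergence:
    ∇ · F = ∂F_x/∂x + ∂F_y/∂y + ∂F_z/∂z = 17 + 17 + 34 = 68.

In cylindrical coordinates, x = r cos(θ), y = r sin(θ), z = z, dV = r dr dθ dz, with 0 ≤ r ≤ 5, 0 ≤ θ ≤ 2π, 0 ≤ z ≤ 1.

The integrand, after substitution and multiplying by the volume element, becomes (68) · r, so

    ∭_V (∇·F) dV = ∫_0^{2π} ∫_0^{5} ∫_0^{1} (68) · r dz dr dθ.

Inner (z from 0 to 1): 68r.
Middle (r from 0 to 5): 850.
Outer (θ from 0 to 2π): 1700π.

Therefore ∯_{∂V} F · n dS = 1700π.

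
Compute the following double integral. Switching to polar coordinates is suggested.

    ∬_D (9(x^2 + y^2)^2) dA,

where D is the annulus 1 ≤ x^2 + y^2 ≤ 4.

The region D is 1 ≤ r ≤ 2, 0 ≤ θ ≤ 2π in polar coordinates, where x = r cos(θ), y = r sin(θ), and dA = r dr dθ.

Under the substitution, the integrand becomes 9r^4, so

    ∬_D (9(x^2 + y^2)^2) dA = ∫_{0}^{2π} ∫_{1}^{2} (9r^4) · r dr dθ.

Inner integral (in r): ∫_{1}^{2} (9r^4) · r dr = 189/2.

Outer integral (in θ): ∫_{0}^{2π} (189/2) dθ = 189π.

Therefore ∬_D (9(x^2 + y^2)^2) dA = 189π.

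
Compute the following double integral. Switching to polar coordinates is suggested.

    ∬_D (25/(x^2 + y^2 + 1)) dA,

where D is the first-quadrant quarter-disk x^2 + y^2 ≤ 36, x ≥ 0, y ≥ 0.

The region D is 0 ≤ r ≤ 6, 0 ≤ θ ≤ π/2 in polar coordinates, where x = r cos(θ), y = r sin(θ), and dA = r dr dθ.

Under the substitution, the integrand becomes 25/(r^2 + 1), so

    ∬_D (25/(x^2 + y^2 + 1)) dA = ∫_{0}^{π/2} ∫_{0}^{6} (25/(r^2 + 1)) · r dr dθ.

Inner integral (in r): ∫_{0}^{6} (25/(r^2 + 1)) · r dr = 25log(37)/2.

Outer integral (in θ): ∫_{0}^{π/2} (25log(37)/2) dθ = 25π log(37)/4.

Therefore ∬_D (25/(x^2 + y^2 + 1)) dA = 25π log(37)/4.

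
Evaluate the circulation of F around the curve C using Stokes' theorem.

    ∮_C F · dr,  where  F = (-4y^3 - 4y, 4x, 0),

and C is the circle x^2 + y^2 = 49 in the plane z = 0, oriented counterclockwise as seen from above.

Let S be the flat disk x^2 + y^2 ≤ 49 in the plane z = 0, with upward unit normal n̂ = ẑ. By Stokes' theorem,

    ∮_C F · dr = ∬_S (∇ × F) · n̂ dS = ∬_D (curl F)_z dA,

where D is the disk x^2 + y^2 ≤ 49.

Compute the curl of F = (-4y^3 - 4y, 4x, 0):
    (∇ × F)_x = ∂F_z/∂y - ∂F_y/∂z = 0,
    (∇ × F)_y = ∂F_x/∂z - ∂F_z/∂x = 0,
    (∇ × F)_z = ∂F_y/∂x - ∂F_x/∂y = 12y^2 + 8.

On z = 0, (curl F)_z = 12y^2 + 8.

Convert to polar (x = r cos θ, y = r sin θ, dA = r dr dθ); the integrand becomes 12r^2sin(θ)^2 + 8, so

    ∬_D (curl F)_z dA = ∫_0^{2π} ∫_0^{7} (12r^2sin(θ)^2 + 8) · r dr dθ.

Inner (r from 0 to 7): 7203sin(θ)^2 + 196.
Outer (θ from 0 to 2π): 7595π.

Therefore ∮_C F · dr = 7595π.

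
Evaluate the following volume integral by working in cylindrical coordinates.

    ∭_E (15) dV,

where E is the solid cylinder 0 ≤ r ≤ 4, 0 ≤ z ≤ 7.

In cylindrical coordinates, x = r cos(θ), y = r sin(θ), z = z, and dV = r dr dθ dz.

The integrand becomes 15, so

    ∭_E (15) dV = ∫_{0}^{2π} ∫_{0}^{4} ∫_{0}^{7} (15) · r dz dr dθ.

Inner (z): 105r.
Middle (r from 0 to 4): 840.
Outer (θ): 1680π.

Therefore the triple integral equals 1680π.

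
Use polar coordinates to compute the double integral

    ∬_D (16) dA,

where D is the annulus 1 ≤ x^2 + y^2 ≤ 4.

The region D is 1 ≤ r ≤ 2, 0 ≤ θ ≤ 2π in polar coordinates, where x = r cos(θ), y = r sin(θ), and dA = r dr dθ.

Under the substitution, the integrand becomes 16, so

    ∬_D (16) dA = ∫_{0}^{2π} ∫_{1}^{2} (16) · r dr dθ.

Inner integral (in r): ∫_{1}^{2} (16) · r dr = 24.

Outer integral (in θ): ∫_{0}^{2π} (24) dθ = 48π.

Therefore ∬_D (16) dA = 48π.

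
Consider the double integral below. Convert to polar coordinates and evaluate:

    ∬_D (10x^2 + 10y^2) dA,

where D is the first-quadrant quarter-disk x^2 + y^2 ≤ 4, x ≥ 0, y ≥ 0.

The region D is 0 ≤ r ≤ 2, 0 ≤ θ ≤ π/2 in polar coordinates, where x = r cos(θ), y = r sin(θ), and dA = r dr dθ.

Under the substitution, the integrand becomes 10r^2, so

    ∬_D (10x^2 + 10y^2) dA = ∫_{0}^{π/2} ∫_{0}^{2} (10r^2) · r dr dθ.

Inner integral (in r): ∫_{0}^{2} (10r^2) · r dr = 40.

Outer integral (in θ): ∫_{0}^{π/2} (40) dθ = 20π.

Therefore ∬_D (10x^2 + 10y^2) dA = 20π.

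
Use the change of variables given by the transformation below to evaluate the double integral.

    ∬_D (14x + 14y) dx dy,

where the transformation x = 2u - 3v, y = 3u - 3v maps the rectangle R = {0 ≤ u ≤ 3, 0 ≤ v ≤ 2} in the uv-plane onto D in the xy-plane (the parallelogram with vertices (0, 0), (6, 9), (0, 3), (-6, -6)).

Compute the Jacobian determinant of (x, y) with respect to (u, v):

    ∂(x,y)/∂(u,v) = | 2  -3 | = (2)(-3) - (-3)(3) = 3.
                   | 3  -3 |

Its absolute value is |J| = 3 (the area scaling factor).

Substituting x = 2u - 3v, y = 3u - 3v into the integrand,

    14x + 14y → 70u - 84v,

so the integral becomes

    ∬_R (70u - 84v) · |J| du dv = ∫_0^3 ∫_0^2 (210u - 252v) dv du.

Inner (v): 420u - 504.
Outer (u): 378.

Therefore ∬_D (14x + 14y) dx dy = 378.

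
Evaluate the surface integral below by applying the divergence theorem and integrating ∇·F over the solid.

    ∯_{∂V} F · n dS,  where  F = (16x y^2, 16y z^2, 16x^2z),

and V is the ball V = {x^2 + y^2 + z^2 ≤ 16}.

By the divergence theorem,

    ∯_{∂V} F · n dS = ∭_V (∇ · F) dV.

Compute the divergence:
    ∇ · F = ∂F_x/∂x + ∂F_y/∂y + ∂F_z/∂z = 16y^2 + 16z^2 + 16x^2 = 16x^2 + 16y^2 + 16z^2.

In spherical coordinates, x = ρ sin(φ) cos(θ), y = ρ sin(φ) sin(θ), z = ρ cos(φ), dV = ρ^2 sin(φ) dρ dφ dθ, with 0 ≤ ρ ≤ 4, 0 ≤ φ ≤ π, 0 ≤ θ ≤ 2π.

The integrand, after substitution and multiplying by the volume element, becomes (16ρ^2) · ρ^2 sin(φ), so

    ∭_V (∇·F) dV = ∫_0^{2π} ∫_0^{π} ∫_0^{4} (16ρ^2) · ρ^2 sin(φ) dρ dφ dθ.

Inner (ρ from 0 to 4): 16384sin(φ)/5.
Middle (φ from 0 to π): 32768/5.
Outer (θ from 0 to 2π): 65536π/5.

Therefore ∯_{∂V} F · n dS = 65536π/5.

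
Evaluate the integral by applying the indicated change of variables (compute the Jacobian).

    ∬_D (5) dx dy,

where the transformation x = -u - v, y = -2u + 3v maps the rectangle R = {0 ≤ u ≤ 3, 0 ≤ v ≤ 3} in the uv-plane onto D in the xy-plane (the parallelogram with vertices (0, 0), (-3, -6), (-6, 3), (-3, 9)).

Compute the Jacobian determinant of (x, y) with respect to (u, v):

    ∂(x,y)/∂(u,v) = | -1  -1 | = (-1)(3) - (-1)(-2) = -5.
                   | -2  3 |

Its absolute value is |J| = 5 (the area scaling factor).

Substituting x = -u - v, y = -2u + 3v into the integrand,

    5 → 5,

so the integral becomes

    ∬_R (5) · |J| du dv = ∫_0^3 ∫_0^3 (25) dv du.

Inner (v): 75.
Outer (u): 225.

Therefore ∬_D (5) dx dy = 225.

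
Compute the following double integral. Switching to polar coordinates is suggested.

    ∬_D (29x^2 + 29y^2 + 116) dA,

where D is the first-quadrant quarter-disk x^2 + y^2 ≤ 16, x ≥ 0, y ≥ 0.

The region D is 0 ≤ r ≤ 4, 0 ≤ θ ≤ π/2 in polar coordinates, where x = r cos(θ), y = r sin(θ), and dA = r dr dθ.

Under the substitution, the integrand becomes 29r^2 + 116, so

    ∬_D (29x^2 + 29y^2 + 116) dA = ∫_{0}^{π/2} ∫_{0}^{4} (29r^2 + 116) · r dr dθ.

Inner integral (in r): ∫_{0}^{4} (29r^2 + 116) · r dr = 2784.

Outer integral (in θ): ∫_{0}^{π/2} (2784) dθ = 1392π.

Therefore ∬_D (29x^2 + 29y^2 + 116) dA = 1392π.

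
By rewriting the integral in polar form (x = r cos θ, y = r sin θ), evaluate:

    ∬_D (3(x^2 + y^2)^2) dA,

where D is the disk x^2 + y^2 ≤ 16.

The region D is 0 ≤ r ≤ 4, 0 ≤ θ ≤ 2π in polar coordinates, where x = r cos(θ), y = r sin(θ), and dA = r dr dθ.

Under the substitution, the integrand becomes 3r^4, so

    ∬_D (3(x^2 + y^2)^2) dA = ∫_{0}^{2π} ∫_{0}^{4} (3r^4) · r dr dθ.

Inner integral (in r): ∫_{0}^{4} (3r^4) · r dr = 2048.

Outer integral (in θ): ∫_{0}^{2π} (2048) dθ = 4096π.

Therefore ∬_D (3(x^2 + y^2)^2) dA = 4096π.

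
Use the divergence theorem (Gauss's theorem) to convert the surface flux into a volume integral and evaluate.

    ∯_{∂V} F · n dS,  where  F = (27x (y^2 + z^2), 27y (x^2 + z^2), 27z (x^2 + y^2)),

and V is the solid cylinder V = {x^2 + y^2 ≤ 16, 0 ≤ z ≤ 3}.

By the divergence theorem,

    ∯_{∂V} F · n dS = ∭_V (∇ · F) dV.

Compute the divergence:
    ∇ · F = ∂F_x/∂x + ∂F_y/∂y + ∂F_z/∂z = 27y^2 + 27z^2 + 27x^2 + 27z^2 + 27x^2 + 27y^2 = 54x^2 + 54y^2 + 54z^2.

In cylindrical coordinates, x = r cos(θ), y = r sin(θ), z = z, dV = r dr dθ dz, with 0 ≤ r ≤ 4, 0 ≤ θ ≤ 2π, 0 ≤ z ≤ 3.

The integrand, after substitution and multiplying by the volume element, becomes (54r^2 + 54z^2) · r, so

    ∭_V (∇·F) dV = ∫_0^{2π} ∫_0^{4} ∫_0^{3} (54r^2 + 54z^2) · r dz dr dθ.

Inner (z from 0 to 3): 162r (r^2 + 3).
Middle (r from 0 to 4): 14256.
Outer (θ from 0 to 2π): 28512π.

Therefore ∯_{∂V} F · n dS = 28512π.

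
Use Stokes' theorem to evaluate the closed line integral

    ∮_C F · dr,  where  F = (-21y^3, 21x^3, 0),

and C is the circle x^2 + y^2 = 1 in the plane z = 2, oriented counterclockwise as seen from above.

Let S be the flat disk x^2 + y^2 ≤ 1 in the plane z = 2, with upward unit normal n̂ = ẑ. By Stokes' theorem,

    ∮_C F · dr = ∬_S (∇ × F) · n̂ dS = ∬_D (curl F)_z dA,

where D is the disk x^2 + y^2 ≤ 1.

Compute the curl of F = (-21y^3, 21x^3, 0):
    (∇ × F)_x = ∂F_z/∂y - ∂F_y/∂z = 0,
    (∇ × F)_y = ∂F_x/∂z - ∂F_z/∂x = 0,
    (∇ × F)_z = ∂F_y/∂x - ∂F_x/∂y = 63x^2 + 63y^2.

On z = 2, (curl F)_z = 63x^2 + 63y^2.

Convert to polar (x = r cos θ, y = r sin θ, dA = r dr dθ); the integrand becomes 63r^2, so

    ∬_D (curl F)_z dA = ∫_0^{2π} ∫_0^{1} (63r^2) · r dr dθ.

Inner (r from 0 to 1): 63/4.
Outer (θ from 0 to 2π): 63π/2.

Therefore ∮_C F · dr = 63π/2.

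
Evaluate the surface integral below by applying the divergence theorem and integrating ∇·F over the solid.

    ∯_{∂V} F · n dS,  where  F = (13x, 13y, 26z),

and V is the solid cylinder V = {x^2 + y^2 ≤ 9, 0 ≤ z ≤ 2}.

By the divergence theorem,

    ∯_{∂V} F · n dS = ∭_V (∇ · F) dV.

Compute the divergence:
    ∇ · F = ∂F_x/∂x + ∂F_y/∂y + ∂F_z/∂z = 13 + 13 + 26 = 52.

In cylindrical coordinates, x = r cos(θ), y = r sin(θ), z = z, dV = r dr dθ dz, with 0 ≤ r ≤ 3, 0 ≤ θ ≤ 2π, 0 ≤ z ≤ 2.

The integrand, after substitution and multiplying by the volume element, becomes (52) · r, so

    ∭_V (∇·F) dV = ∫_0^{2π} ∫_0^{3} ∫_0^{2} (52) · r dz dr dθ.

Inner (z from 0 to 2): 104r.
Middle (r from 0 to 3): 468.
Outer (θ from 0 to 2π): 936π.

Therefore ∯_{∂V} F · n dS = 936π.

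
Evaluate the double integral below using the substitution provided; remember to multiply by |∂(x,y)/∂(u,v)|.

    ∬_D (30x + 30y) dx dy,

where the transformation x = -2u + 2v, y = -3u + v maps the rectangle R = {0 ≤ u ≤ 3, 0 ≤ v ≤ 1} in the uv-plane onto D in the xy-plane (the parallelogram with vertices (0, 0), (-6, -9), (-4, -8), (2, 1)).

Compute the Jacobian determinant of (x, y) with respect to (u, v):

    ∂(x,y)/∂(u,v) = | -2  2 | = (-2)(1) - (2)(-3) = 4.
                   | -3  1 |

Its absolute value is |J| = 4 (the area scaling factor).

Substituting x = -2u + 2v, y = -3u + v into the integrand,

    30x + 30y → -150u + 90v,

so the integral becomes

    ∬_R (-150u + 90v) · |J| du dv = ∫_0^3 ∫_0^1 (-600u + 360v) dv du.

Inner (v): 180 - 600u.
Outer (u): -2160.

Therefore ∬_D (30x + 30y) dx dy = -2160.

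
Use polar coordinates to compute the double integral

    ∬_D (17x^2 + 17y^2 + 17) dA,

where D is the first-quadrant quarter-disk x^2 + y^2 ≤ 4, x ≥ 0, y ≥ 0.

The region D is 0 ≤ r ≤ 2, 0 ≤ θ ≤ π/2 in polar coordinates, where x = r cos(θ), y = r sin(θ), and dA = r dr dθ.

Under the substitution, the integrand becomes 17r^2 + 17, so

    ∬_D (17x^2 + 17y^2 + 17) dA = ∫_{0}^{π/2} ∫_{0}^{2} (17r^2 + 17) · r dr dθ.

Inner integral (in r): ∫_{0}^{2} (17r^2 + 17) · r dr = 102.

Outer integral (in θ): ∫_{0}^{π/2} (102) dθ = 51π.

Therefore ∬_D (17x^2 + 17y^2 + 17) dA = 51π.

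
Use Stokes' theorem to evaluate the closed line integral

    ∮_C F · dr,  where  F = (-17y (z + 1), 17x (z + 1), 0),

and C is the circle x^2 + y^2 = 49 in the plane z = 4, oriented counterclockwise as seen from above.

Let S be the flat disk x^2 + y^2 ≤ 49 in the plane z = 4, with upward unit normal n̂ = ẑ. By Stokes' theorem,

    ∮_C F · dr = ∬_S (∇ × F) · n̂ dS = ∬_D (curl F)_z dA,

where D is the disk x^2 + y^2 ≤ 49.

Compute the curl of F = (-17y (z + 1), 17x (z + 1), 0):
    (∇ × F)_x = ∂F_z/∂y - ∂F_y/∂z = -17x,
    (∇ × F)_y = ∂F_x/∂z - ∂F_z/∂x = -17y,
    (∇ × F)_z = ∂F_y/∂x - ∂F_x/∂y = 34z + 34.

On z = 4, (curl F)_z = 170.

Convert to polar (x = r cos θ, y = r sin θ, dA = r dr dθ); the integrand becomes 170, so

    ∬_D (curl F)_z dA = ∫_0^{2π} ∫_0^{7} (170) · r dr dθ.

Inner (r from 0 to 7): 4165.
Outer (θ from 0 to 2π): 8330π.

Therefore ∮_C F · dr = 8330π.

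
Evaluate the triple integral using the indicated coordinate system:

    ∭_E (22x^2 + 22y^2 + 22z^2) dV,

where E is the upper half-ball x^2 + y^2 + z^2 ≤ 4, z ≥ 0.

In spherical coordinates, x = ρ sin(φ) cos(θ), y = ρ sin(φ) sin(θ), z = ρ cos(φ), and dV = ρ^2 sin(φ) dρ dφ dθ.

The integrand becomes 22ρ^2, so

    ∭_E (22x^2 + 22y^2 + 22z^2) dV = ∫_{0}^{2π} ∫_{0}^{π/2} ∫_{0}^{2} (22ρ^2) · ρ^2 sin(φ) dρ dφ dθ.

Inner (ρ): 704sin(φ)/5.
Middle (φ): 704/5.
Outer (θ): 1408π/5.

Therefore the triple integral equals 1408π/5.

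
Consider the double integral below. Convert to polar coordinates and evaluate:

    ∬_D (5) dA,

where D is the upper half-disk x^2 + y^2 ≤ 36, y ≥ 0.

The region D is 0 ≤ r ≤ 6, 0 ≤ θ ≤ π in polar coordinates, where x = r cos(θ), y = r sin(θ), and dA = r dr dθ.

Under the substitution, the integrand becomes 5, so

    ∬_D (5) dA = ∫_{0}^{π} ∫_{0}^{6} (5) · r dr dθ.

Inner integral (in r): ∫_{0}^{6} (5) · r dr = 90.

Outer integral (in θ): ∫_{0}^{π} (90) dθ = 90π.

Therefore ∬_D (5) dA = 90π.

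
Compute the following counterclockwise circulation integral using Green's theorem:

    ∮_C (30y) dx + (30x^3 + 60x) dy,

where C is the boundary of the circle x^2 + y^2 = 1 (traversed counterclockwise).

Green's theorem converts the closed line integral into a double integral over the enclosed region D:

    ∮_C P dx + Q dy = ∬_D (∂Q/∂x - ∂P/∂y) dA.

Here P = 30y, Q = 30x^3 + 60x, so

    ∂Q/∂x = 90x^2 + 60,    ∂P/∂y = 30,
    ∂Q/∂x - ∂P/∂y = 90x^2 + 30.

D is the region x^2 + y^2 ≤ 1. Evaluating the double integral:

In polar coordinates (x = r cos θ, y = r sin θ, dA = r dr dθ) the integrand becomes 90r^2cos(θ)^2 + 30, so

    ∬_D (90x^2 + 30) dA = ∫_0^{2π} ∫_0^{1} (90r^2cos(θ)^2 + 30) · r dr dθ.

Inner (r from 0 to 1): 45cos(θ)^2/2 + 15.
Outer (θ from 0 to 2π): 105π/2.

Therefore ∮_C P dx + Q dy = 105π/2.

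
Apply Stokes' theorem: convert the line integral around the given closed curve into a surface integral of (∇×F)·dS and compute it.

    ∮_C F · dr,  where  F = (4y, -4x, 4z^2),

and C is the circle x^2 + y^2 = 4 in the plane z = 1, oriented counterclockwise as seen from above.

Let S be the flat disk x^2 + y^2 ≤ 4 in the plane z = 1, with upward unit normal n̂ = ẑ. By Stokes' theorem,

    ∮_C F · dr = ∬_S (∇ × F) · n̂ dS = ∬_D (curl F)_z dA,

where D is the disk x^2 + y^2 ≤ 4.

Compute the curl of F = (4y, -4x, 4z^2):
    (∇ × F)_x = ∂F_z/∂y - ∂F_y/∂z = 0,
    (∇ × F)_y = ∂F_x/∂z - ∂F_z/∂x = 0,
    (∇ × F)_z = ∂F_y/∂x - ∂F_x/∂y = -8.

On z = 1, (curl F)_z = -8.

Convert to polar (x = r cos θ, y = r sin θ, dA = r dr dθ); the integrand becomes -8, so

    ∬_D (curl F)_z dA = ∫_0^{2π} ∫_0^{2} (-8) · r dr dθ.

Inner (r from 0 to 2): -16.
Outer (θ from 0 to 2π): -32π.

Therefore ∮_C F · dr = -32π.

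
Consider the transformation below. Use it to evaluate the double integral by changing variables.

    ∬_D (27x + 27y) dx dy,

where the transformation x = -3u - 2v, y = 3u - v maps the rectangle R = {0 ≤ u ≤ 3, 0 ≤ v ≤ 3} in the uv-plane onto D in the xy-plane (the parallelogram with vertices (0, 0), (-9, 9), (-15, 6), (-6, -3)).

Compute the Jacobian determinant of (x, y) with respect to (u, v):

    ∂(x,y)/∂(u,v) = | -3  -2 | = (-3)(-1) - (-2)(3) = 9.
                   | 3  -1 |

Its absolute value is |J| = 9 (the area scaling factor).

Substituting x = -3u - 2v, y = 3u - v into the integrand,

    27x + 27y → -81v,

so the integral becomes

    ∬_R (-81v) · |J| du dv = ∫_0^3 ∫_0^3 (-729v) dv du.

Inner (v): -6561/2.
Outer (u): -19683/2.

Therefore ∬_D (27x + 27y) dx dy = -19683/2.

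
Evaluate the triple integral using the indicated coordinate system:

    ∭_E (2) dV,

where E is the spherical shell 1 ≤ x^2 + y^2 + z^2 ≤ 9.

In spherical coordinates, x = ρ sin(φ) cos(θ), y = ρ sin(φ) sin(θ), z = ρ cos(φ), and dV = ρ^2 sin(φ) dρ dφ dθ.

The integrand becomes 2, so

    ∭_E (2) dV = ∫_{0}^{2π} ∫_{0}^{π} ∫_{1}^{3} (2) · ρ^2 sin(φ) dρ dφ dθ.

Inner (ρ): 52sin(φ)/3.
Middle (φ): 104/3.
Outer (θ): 208π/3.

Therefore the triple integral equals 208π/3.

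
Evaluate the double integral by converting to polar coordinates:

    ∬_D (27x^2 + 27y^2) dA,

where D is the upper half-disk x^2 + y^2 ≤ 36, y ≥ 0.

The region D is 0 ≤ r ≤ 6, 0 ≤ θ ≤ π in polar coordinates, where x = r cos(θ), y = r sin(θ), and dA = r dr dθ.

Under the substitution, the integrand becomes 27r^2, so

    ∬_D (27x^2 + 27y^2) dA = ∫_{0}^{π} ∫_{0}^{6} (27r^2) · r dr dθ.

Inner integral (in r): ∫_{0}^{6} (27r^2) · r dr = 8748.

Outer integral (in θ): ∫_{0}^{π} (8748) dθ = 8748π.

Therefore ∬_D (27x^2 + 27y^2) dA = 8748π.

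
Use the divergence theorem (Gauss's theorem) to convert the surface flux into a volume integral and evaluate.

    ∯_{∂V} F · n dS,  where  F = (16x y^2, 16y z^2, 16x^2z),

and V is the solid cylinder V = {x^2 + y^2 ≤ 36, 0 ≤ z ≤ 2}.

By the divergence theorem,

    ∯_{∂V} F · n dS = ∭_V (∇ · F) dV.

Compute the divergence:
    ∇ · F = ∂F_x/∂x + ∂F_y/∂y + ∂F_z/∂z = 16y^2 + 16z^2 + 16x^2 = 16x^2 + 16y^2 + 16z^2.

In cylindrical coordinates, x = r cos(θ), y = r sin(θ), z = z, dV = r dr dθ dz, with 0 ≤ r ≤ 6, 0 ≤ θ ≤ 2π, 0 ≤ z ≤ 2.

The integrand, after substitution and multiplying by the volume element, becomes (16r^2 + 16z^2) · r, so

    ∭_V (∇·F) dV = ∫_0^{2π} ∫_0^{6} ∫_0^{2} (16r^2 + 16z^2) · r dz dr dθ.

Inner (z from 0 to 2): 32r (r^2 + 4/3).
Middle (r from 0 to 6): 11136.
Outer (θ from 0 to 2π): 22272π.

Therefore ∯_{∂V} F · n dS = 22272π.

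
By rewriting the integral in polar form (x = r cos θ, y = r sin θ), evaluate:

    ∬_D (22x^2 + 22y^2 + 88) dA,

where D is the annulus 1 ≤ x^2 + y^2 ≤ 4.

The region D is 1 ≤ r ≤ 2, 0 ≤ θ ≤ 2π in polar coordinates, where x = r cos(θ), y = r sin(θ), and dA = r dr dθ.

Under the substitution, the integrand becomes 22r^2 + 88, so

    ∬_D (22x^2 + 22y^2 + 88) dA = ∫_{0}^{2π} ∫_{1}^{2} (22r^2 + 88) · r dr dθ.

Inner integral (in r): ∫_{1}^{2} (22r^2 + 88) · r dr = 429/2.

Outer integral (in θ): ∫_{0}^{2π} (429/2) dθ = 429π.

Therefore ∬_D (22x^2 + 22y^2 + 88) dA = 429π.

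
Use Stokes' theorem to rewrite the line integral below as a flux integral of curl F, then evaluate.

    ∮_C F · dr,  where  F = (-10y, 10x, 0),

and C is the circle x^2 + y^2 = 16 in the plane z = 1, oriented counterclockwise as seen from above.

Let S be the flat disk x^2 + y^2 ≤ 16 in the plane z = 1, with upward unit normal n̂ = ẑ. By Stokes' theorem,

    ∮_C F · dr = ∬_S (∇ × F) · n̂ dS = ∬_D (curl F)_z dA,

where D is the disk x^2 + y^2 ≤ 16.

Compute the curl of F = (-10y, 10x, 0):
    (∇ × F)_x = ∂F_z/∂y - ∂F_y/∂z = 0,
    (∇ × F)_y = ∂F_x/∂z - ∂F_z/∂x = 0,
    (∇ × F)_z = ∂F_y/∂x - ∂F_x/∂y = 20.

On z = 1, (curl F)_z = 20.

Convert to polar (x = r cos θ, y = r sin θ, dA = r dr dθ); the integrand becomes 20, so

    ∬_D (curl F)_z dA = ∫_0^{2π} ∫_0^{4} (20) · r dr dθ.

Inner (r from 0 to 4): 160.
Outer (θ from 0 to 2π): 320π.

Therefore ∮_C F · dr = 320π.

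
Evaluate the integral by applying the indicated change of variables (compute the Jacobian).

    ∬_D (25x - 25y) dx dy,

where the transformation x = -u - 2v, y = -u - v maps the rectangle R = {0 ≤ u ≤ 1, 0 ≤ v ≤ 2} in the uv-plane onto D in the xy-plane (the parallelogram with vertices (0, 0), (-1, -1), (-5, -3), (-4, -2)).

Compute the Jacobian determinant of (x, y) with respect to (u, v):

    ∂(x,y)/∂(u,v) = | -1  -2 | = (-1)(-1) - (-2)(-1) = -1.
                   | -1  -1 |

Its absolute value is |J| = 1 (the area scaling factor).

Substituting x = -u - 2v, y = -u - v into the integrand,

    25x - 25y → -25v,

so the integral becomes

    ∬_R (-25v) · |J| du dv = ∫_0^1 ∫_0^2 (-25v) dv du.

Inner (v): -50.
Outer (u): -50.

Therefore ∬_D (25x - 25y) dx dy = -50.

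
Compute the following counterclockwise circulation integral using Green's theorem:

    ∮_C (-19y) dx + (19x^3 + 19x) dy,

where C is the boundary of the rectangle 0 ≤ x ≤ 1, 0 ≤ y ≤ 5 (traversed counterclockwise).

Green's theorem converts the closed line integral into a double integral over the enclosed region D:

    ∮_C P dx + Q dy = ∬_D (∂Q/∂x - ∂P/∂y) dA.

Here P = -19y, Q = 19x^3 + 19x, so

    ∂Q/∂x = 57x^2 + 19,    ∂P/∂y = -19,
    ∂Q/∂x - ∂P/∂y = 57x^2 + 38.

D is the region 0 ≤ x ≤ 1, 0 ≤ y ≤ 5. Evaluating the double integral:

    ∬_D (57x^2 + 38) dA = ∫_0^{1} ∫_0^{5} (57x^2 + 38) dy dx.

Inner (y from 0 to 5): 285x^2 + 190.
Outer (x from 0 to 1): 285.

Therefore ∮_C P dx + Q dy = 285.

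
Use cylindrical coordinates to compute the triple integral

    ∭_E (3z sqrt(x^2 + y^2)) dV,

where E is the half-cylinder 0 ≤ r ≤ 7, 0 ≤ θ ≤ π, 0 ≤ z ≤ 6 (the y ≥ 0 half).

In cylindrical coordinates, x = r cos(θ), y = r sin(θ), z = z, and dV = r dr dθ dz.

The integrand becomes 3r z, so

    ∭_E (3z sqrt(x^2 + y^2)) dV = ∫_{0}^{π} ∫_{0}^{7} ∫_{0}^{6} (3r z) · r dz dr dθ.

Inner (z): 54r^2.
Middle (r from 0 to 7): 6174.
Outer (θ): 6174π.

Therefore the triple integral equals 6174π.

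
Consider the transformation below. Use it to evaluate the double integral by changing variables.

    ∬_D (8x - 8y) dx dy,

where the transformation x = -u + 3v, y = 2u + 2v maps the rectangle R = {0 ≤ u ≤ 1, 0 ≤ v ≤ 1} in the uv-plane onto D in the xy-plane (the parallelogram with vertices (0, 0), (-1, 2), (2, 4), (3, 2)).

Compute the Jacobian determinant of (x, y) with respect to (u, v):

    ∂(x,y)/∂(u,v) = | -1  3 | = (-1)(2) - (3)(2) = -8.
                   | 2  2 |

Its absolute value is |J| = 8 (the area scaling factor).

Substituting x = -u + 3v, y = 2u + 2v into the integrand,

    8x - 8y → -24u + 8v,

so the integral becomes

    ∬_R (-24u + 8v) · |J| du dv = ∫_0^1 ∫_0^1 (-192u + 64v) dv du.

Inner (v): 32 - 192u.
Outer (u): -64.

Therefore ∬_D (8x - 8y) dx dy = -64.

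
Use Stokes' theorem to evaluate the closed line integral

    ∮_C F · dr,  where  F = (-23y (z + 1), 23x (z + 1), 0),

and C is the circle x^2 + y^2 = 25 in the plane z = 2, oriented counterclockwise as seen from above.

Let S be the flat disk x^2 + y^2 ≤ 25 in the plane z = 2, with upward unit normal n̂ = ẑ. By Stokes' theorem,

    ∮_C F · dr = ∬_S (∇ × F) · n̂ dS = ∬_D (curl F)_z dA,

where D is the disk x^2 + y^2 ≤ 25.

Compute the curl of F = (-23y (z + 1), 23x (z + 1), 0):
    (∇ × F)_x = ∂F_z/∂y - ∂F_y/∂z = -23x,
    (∇ × F)_y = ∂F_x/∂z - ∂F_z/∂x = -23y,
    (∇ × F)_z = ∂F_y/∂x - ∂F_x/∂y = 46z + 46.

On z = 2, (curl F)_z = 138.

Convert to polar (x = r cos θ, y = r sin θ, dA = r dr dθ); the integrand becomes 138, so

    ∬_D (curl F)_z dA = ∫_0^{2π} ∫_0^{5} (138) · r dr dθ.

Inner (r from 0 to 5): 1725.
Outer (θ from 0 to 2π): 3450π.

Therefore ∮_C F · dr = 3450π.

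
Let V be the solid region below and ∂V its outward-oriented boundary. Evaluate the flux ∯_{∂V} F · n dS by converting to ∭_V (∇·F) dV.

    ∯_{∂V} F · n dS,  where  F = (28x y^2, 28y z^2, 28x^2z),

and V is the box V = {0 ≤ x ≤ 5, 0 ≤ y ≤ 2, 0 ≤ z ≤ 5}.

By the divergence theorem,

    ∯_{∂V} F · n dS = ∭_V (∇ · F) dV.

Compute the divergence:
    ∇ · F = ∂F_x/∂x + ∂F_y/∂y + ∂F_z/∂z = 28y^2 + 28z^2 + 28x^2 = 28x^2 + 28y^2 + 28z^2.

V is a rectangular box, so dV = dx dy dz with 0 ≤ x ≤ 5, 0 ≤ y ≤ 2, 0 ≤ z ≤ 5.

Integrate (28x^2 + 28y^2 + 28z^2) over V as an iterated integral:

    ∭_V (∇·F) dV = ∫_0^{5} ∫_0^{2} ∫_0^{5} (28x^2 + 28y^2 + 28z^2) dz dy dx.

Inner (z from 0 to 5): 140x^2 + 140y^2 + 3500/3.
Middle (y from 0 to 2): 280x^2 + 8120/3.
Outer (x from 0 to 5): 25200.

Therefore ∯_{∂V} F · n dS = 25200.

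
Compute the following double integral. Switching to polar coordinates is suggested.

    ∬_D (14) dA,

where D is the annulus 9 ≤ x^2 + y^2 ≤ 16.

The region D is 3 ≤ r ≤ 4, 0 ≤ θ ≤ 2π in polar coordinates, where x = r cos(θ), y = r sin(θ), and dA = r dr dθ.

Under the substitution, the integrand becomes 14, so

    ∬_D (14) dA = ∫_{0}^{2π} ∫_{3}^{4} (14) · r dr dθ.

Inner integral (in r): ∫_{3}^{4} (14) · r dr = 49.

Outer integral (in θ): ∫_{0}^{2π} (49) dθ = 98π.

Therefore ∬_D (14) dA = 98π.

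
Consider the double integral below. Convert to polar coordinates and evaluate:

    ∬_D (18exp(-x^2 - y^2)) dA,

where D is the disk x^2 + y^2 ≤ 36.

The region D is 0 ≤ r ≤ 6, 0 ≤ θ ≤ 2π in polar coordinates, where x = r cos(θ), y = r sin(θ), and dA = r dr dθ.

Under the substitution, the integrand becomes 18exp(-r^2), so

    ∬_D (18exp(-x^2 - y^2)) dA = ∫_{0}^{2π} ∫_{0}^{6} (18exp(-r^2)) · r dr dθ.

Inner integral (in r): ∫_{0}^{6} (18exp(-r^2)) · r dr = 9 - 9exp(-36).

Outer integral (in θ): ∫_{0}^{2π} (9 - 9exp(-36)) dθ = -18π exp(-36) + 18π.

Therefore ∬_D (18exp(-x^2 - y^2)) dA = -18π exp(-36) + 18π.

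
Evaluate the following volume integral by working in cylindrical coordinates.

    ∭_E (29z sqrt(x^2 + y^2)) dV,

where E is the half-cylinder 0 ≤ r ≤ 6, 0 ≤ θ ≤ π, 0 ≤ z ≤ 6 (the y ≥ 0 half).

In cylindrical coordinates, x = r cos(θ), y = r sin(θ), z = z, and dV = r dr dθ dz.

The integrand becomes 29r z, so

    ∭_E (29z sqrt(x^2 + y^2)) dV = ∫_{0}^{π} ∫_{0}^{6} ∫_{0}^{6} (29r z) · r dz dr dθ.

Inner (z): 522r^2.
Middle (r from 0 to 6): 37584.
Outer (θ): 37584π.

Therefore the triple integral equals 37584π.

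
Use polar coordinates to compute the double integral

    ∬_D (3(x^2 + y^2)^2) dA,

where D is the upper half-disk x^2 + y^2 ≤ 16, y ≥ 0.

The region D is 0 ≤ r ≤ 4, 0 ≤ θ ≤ π in polar coordinates, where x = r cos(θ), y = r sin(θ), and dA = r dr dθ.

Under the substitution, the integrand becomes 3r^4, so

    ∬_D (3(x^2 + y^2)^2) dA = ∫_{0}^{π} ∫_{0}^{4} (3r^4) · r dr dθ.

Inner integral (in r): ∫_{0}^{4} (3r^4) · r dr = 2048.

Outer integral (in θ): ∫_{0}^{π} (2048) dθ = 2048π.

Therefore ∬_D (3(x^2 + y^2)^2) dA = 2048π.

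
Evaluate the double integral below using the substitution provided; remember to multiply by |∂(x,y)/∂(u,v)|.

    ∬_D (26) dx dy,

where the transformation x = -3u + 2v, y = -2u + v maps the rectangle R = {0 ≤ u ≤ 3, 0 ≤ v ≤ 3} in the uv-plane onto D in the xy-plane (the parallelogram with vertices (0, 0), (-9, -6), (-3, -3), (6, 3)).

Compute the Jacobian determinant of (x, y) with respect to (u, v):

    ∂(x,y)/∂(u,v) = | -3  2 | = (-3)(1) - (2)(-2) = 1.
                   | -2  1 |

Its absolute value is |J| = 1 (the area scaling factor).

Substituting x = -3u + 2v, y = -2u + v into the integrand,

    26 → 26,

so the integral becomes

    ∬_R (26) · |J| du dv = ∫_0^3 ∫_0^3 (26) dv du.

Inner (v): 78.
Outer (u): 234.

Therefore ∬_D (26) dx dy = 234.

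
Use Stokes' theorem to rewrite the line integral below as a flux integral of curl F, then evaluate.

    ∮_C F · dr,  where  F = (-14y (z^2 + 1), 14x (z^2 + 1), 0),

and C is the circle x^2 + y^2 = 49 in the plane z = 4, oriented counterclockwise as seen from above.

Let S be the flat disk x^2 + y^2 ≤ 49 in the plane z = 4, with upward unit normal n̂ = ẑ. By Stokes' theorem,

    ∮_C F · dr = ∬_S (∇ × F) · n̂ dS = ∬_D (curl F)_z dA,

where D is the disk x^2 + y^2 ≤ 49.

Compute the curl of F = (-14y (z^2 + 1), 14x (z^2 + 1), 0):
    (∇ × F)_x = ∂F_z/∂y - ∂F_y/∂z = -28x z,
    (∇ × F)_y = ∂F_x/∂z - ∂F_z/∂x = -28y z,
    (∇ × F)_z = ∂F_y/∂x - ∂F_x/∂y = 28z^2 + 28.

On z = 4, (curl F)_z = 476.

Convert to polar (x = r cos θ, y = r sin θ, dA = r dr dθ); the integrand becomes 476, so

    ∬_D (curl F)_z dA = ∫_0^{2π} ∫_0^{7} (476) · r dr dθ.

Inner (r from 0 to 7): 11662.
Outer (θ from 0 to 2π): 23324π.

Therefore ∮_C F · dr = 23324π.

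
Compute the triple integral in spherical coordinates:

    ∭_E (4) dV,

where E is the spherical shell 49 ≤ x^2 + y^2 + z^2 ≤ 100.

In spherical coordinates, x = ρ sin(φ) cos(θ), y = ρ sin(φ) sin(θ), z = ρ cos(φ), and dV = ρ^2 sin(φ) dρ dφ dθ.

The integrand becomes 4, so

    ∭_E (4) dV = ∫_{0}^{2π} ∫_{0}^{π} ∫_{7}^{10} (4) · ρ^2 sin(φ) dρ dφ dθ.

Inner (ρ): 876sin(φ).
Middle (φ): 1752.
Outer (θ): 3504π.

Therefore the triple integral equals 3504π.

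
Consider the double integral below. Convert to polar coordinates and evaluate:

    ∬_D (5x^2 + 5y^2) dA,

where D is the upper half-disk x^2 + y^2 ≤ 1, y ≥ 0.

The region D is 0 ≤ r ≤ 1, 0 ≤ θ ≤ π in polar coordinates, where x = r cos(θ), y = r sin(θ), and dA = r dr dθ.

Under the substitution, the integrand becomes 5r^2, so

    ∬_D (5x^2 + 5y^2) dA = ∫_{0}^{π} ∫_{0}^{1} (5r^2) · r dr dθ.

Inner integral (in r): ∫_{0}^{1} (5r^2) · r dr = 5/4.

Outer integral (in θ): ∫_{0}^{π} (5/4) dθ = 5π/4.

Therefore ∬_D (5x^2 + 5y^2) dA = 5π/4.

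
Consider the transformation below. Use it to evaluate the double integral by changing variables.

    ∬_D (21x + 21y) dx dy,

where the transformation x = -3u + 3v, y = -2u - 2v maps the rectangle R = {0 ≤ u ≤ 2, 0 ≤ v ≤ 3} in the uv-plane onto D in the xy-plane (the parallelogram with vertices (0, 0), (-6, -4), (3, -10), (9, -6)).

Compute the Jacobian determinant of (x, y) with respect to (u, v):

    ∂(x,y)/∂(u,v) = | -3  3 | = (-3)(-2) - (3)(-2) = 12.
                   | -2  -2 |

Its absolute value is |J| = 12 (the area scaling factor).

Substituting x = -3u + 3v, y = -2u - 2v into the integrand,

    21x + 21y → -105u + 21v,

so the integral becomes

    ∬_R (-105u + 21v) · |J| du dv = ∫_0^2 ∫_0^3 (-1260u + 252v) dv du.

Inner (v): 1134 - 3780u.
Outer (u): -5292.

Therefore ∬_D (21x + 21y) dx dy = -5292.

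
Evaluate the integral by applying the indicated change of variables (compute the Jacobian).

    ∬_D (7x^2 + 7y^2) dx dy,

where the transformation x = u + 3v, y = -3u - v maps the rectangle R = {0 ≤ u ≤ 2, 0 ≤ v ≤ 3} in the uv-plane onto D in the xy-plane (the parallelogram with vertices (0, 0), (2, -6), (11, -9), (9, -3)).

Compute the Jacobian determinant of (x, y) with respect to (u, v):

    ∂(x,y)/∂(u,v) = | 1  3 | = (1)(-1) - (3)(-3) = 8.
                   | -3  -1 |

Its absolute value is |J| = 8 (the area scaling factor).

Substituting x = u + 3v, y = -3u - v into the integrand,

    7x^2 + 7y^2 → 70u^2 + 84u v + 70v^2,

so the integral becomes

    ∬_R (70u^2 + 84u v + 70v^2) · |J| du dv = ∫_0^2 ∫_0^3 (560u^2 + 672u v + 560v^2) dv du.

Inner (v): 1680u^2 + 3024u + 5040.
Outer (u): 20608.

Therefore ∬_D (7x^2 + 7y^2) dx dy = 20608.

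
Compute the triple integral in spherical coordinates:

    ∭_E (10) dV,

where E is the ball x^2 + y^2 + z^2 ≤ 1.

In spherical coordinates, x = ρ sin(φ) cos(θ), y = ρ sin(φ) sin(θ), z = ρ cos(φ), and dV = ρ^2 sin(φ) dρ dφ dθ.

The integrand becomes 10, so

    ∭_E (10) dV = ∫_{0}^{2π} ∫_{0}^{π} ∫_{0}^{1} (10) · ρ^2 sin(φ) dρ dφ dθ.

Inner (ρ): 10sin(φ)/3.
Middle (φ): 20/3.
Outer (θ): 40π/3.

Therefore the triple integral equals 40π/3.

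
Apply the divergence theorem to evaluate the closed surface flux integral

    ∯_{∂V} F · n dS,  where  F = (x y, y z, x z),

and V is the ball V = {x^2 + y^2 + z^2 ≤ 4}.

By the divergence theorem,

    ∯_{∂V} F · n dS = ∭_V (∇ · F) dV.

Compute the divergence:
    ∇ · F = ∂F_x/∂x + ∂F_y/∂y + ∂F_z/∂z = y + z + x = x + y + z.

In spherical coordinates, x = ρ sin(φ) cos(θ), y = ρ sin(φ) sin(θ), z = ρ cos(φ), dV = ρ^2 sin(φ) dρ dφ dθ, with 0 ≤ ρ ≤ 2, 0 ≤ φ ≤ π, 0 ≤ θ ≤ 2π.

The integrand, after substitution and multiplying by the volume element, becomes (ρ (sqrt(2)sin(φ)sin(θ + π/4) + cos(φ))) · ρ^2 sin(φ), so

    ∭_V (∇·F) dV = ∫_0^{2π} ∫_0^{π} ∫_0^{2} (ρ (sqrt(2)sin(φ)sin(θ + π/4) + cos(φ))) · ρ^2 sin(φ) dρ dφ dθ.

Inner (ρ from 0 to 2): 4(sqrt(2)sin(φ)sin(θ + π/4) + cos(φ))sin(φ).
Middle (φ from 0 to π): 2sqrt(2)π sin(θ + π/4).
Outer (θ from 0 to 2π): 0.

Therefore ∯_{∂V} F · n dS = 0.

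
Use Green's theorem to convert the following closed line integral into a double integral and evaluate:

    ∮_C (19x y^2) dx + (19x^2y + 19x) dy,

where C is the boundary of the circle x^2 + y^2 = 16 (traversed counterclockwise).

Green's theorem converts the closed line integral into a double integral over the enclosed region D:

    ∮_C P dx + Q dy = ∬_D (∂Q/∂x - ∂P/∂y) dA.

Here P = 19x y^2, Q = 19x^2y + 19x, so

    ∂Q/∂x = 38x y + 19,    ∂P/∂y = 38x y,
    ∂Q/∂x - ∂P/∂y = 19.

D is the region x^2 + y^2 ≤ 16. Evaluating the double integral:

In polar coordinates (x = r cos θ, y = r sin θ, dA = r dr dθ) the integrand becomes 19, so

    ∬_D (19) dA = ∫_0^{2π} ∫_0^{4} (19) · r dr dθ.

Inner (r from 0 to 4): 152.
Outer (θ from 0 to 2π): 304π.

Therefore ∮_C P dx + Q dy = 304π.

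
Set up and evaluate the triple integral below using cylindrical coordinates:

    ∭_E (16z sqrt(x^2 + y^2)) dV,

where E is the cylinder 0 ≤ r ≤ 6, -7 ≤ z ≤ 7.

In cylindrical coordinates, x = r cos(θ), y = r sin(θ), z = z, and dV = r dr dθ dz.

The integrand becomes 16r z, so

    ∭_E (16z sqrt(x^2 + y^2)) dV = ∫_{0}^{2π} ∫_{0}^{6} ∫_{-7}^{7} (16r z) · r dz dr dθ.

Inner (z): 0.
Middle (r from 0 to 6): 0.
Outer (θ): 0.

Therefore the triple integral equals 0.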